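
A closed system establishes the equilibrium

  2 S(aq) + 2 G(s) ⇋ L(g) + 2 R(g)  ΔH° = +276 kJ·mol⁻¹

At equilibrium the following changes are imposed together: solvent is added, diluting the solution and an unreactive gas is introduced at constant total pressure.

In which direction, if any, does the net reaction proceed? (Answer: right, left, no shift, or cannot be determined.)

cannot be determined

Dilution lowers every aqueous concentration by the same factor. Δn_aq = 0 − 2 = -2, so the system shifts toward the side with more dissolved moles — to the left.
Adding inert gas at constant total pressure expands the volume and lowers every reacting partial pressure. With Δn_gas = 3 − 0 = +3, Q moves away from K toward the side with fewer gas moles, so the system shifts toward the side with more gas moles — to the right.
The individual effects push in opposite directions; without quantitative information the net direction cannot be determined.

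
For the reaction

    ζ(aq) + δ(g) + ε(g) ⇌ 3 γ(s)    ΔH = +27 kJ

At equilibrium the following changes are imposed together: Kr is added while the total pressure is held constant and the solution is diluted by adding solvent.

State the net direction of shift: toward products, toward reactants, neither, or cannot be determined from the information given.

Adding inert gas at constant total pressure expands the volume and lowers every reacting partial pressure. With Δn_gas = 0 − 2 = -2, Q moves away from K toward the side with fewer gas moles, so the system shifts toward the side with more gas moles — to the left.
Dilution lowers every aqueous concentration by the same factor. Δn_aq = 0 − 1 = -1, so the system shifts toward the side with more dissolved moles — to the left.
All effects act in the same direction — net shift to the left.

left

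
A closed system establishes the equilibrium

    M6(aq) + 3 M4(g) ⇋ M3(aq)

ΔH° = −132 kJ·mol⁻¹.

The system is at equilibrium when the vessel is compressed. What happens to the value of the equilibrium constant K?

unchanged

The equilibrium constant depends only on temperature. This perturbation may move the position of equilibrium, but since T is unchanged, K itself is unchanged.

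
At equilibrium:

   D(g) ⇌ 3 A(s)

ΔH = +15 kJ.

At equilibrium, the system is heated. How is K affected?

K depends on temperature via the van 't Hoff relation. The forward reaction is endothermic, so raising T increases K.

increases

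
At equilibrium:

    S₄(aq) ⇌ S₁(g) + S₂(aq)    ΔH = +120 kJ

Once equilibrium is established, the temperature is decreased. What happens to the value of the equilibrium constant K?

K depends on temperature via the van 't Hoff relation. The forward reaction is endothermic, so lowering T decreases K.

decreases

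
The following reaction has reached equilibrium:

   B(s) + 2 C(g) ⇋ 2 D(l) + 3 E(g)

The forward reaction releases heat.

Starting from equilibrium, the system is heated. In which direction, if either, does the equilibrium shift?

left

The forward reaction is exothermic. Raising T favours the endothermic direction — shift to the left.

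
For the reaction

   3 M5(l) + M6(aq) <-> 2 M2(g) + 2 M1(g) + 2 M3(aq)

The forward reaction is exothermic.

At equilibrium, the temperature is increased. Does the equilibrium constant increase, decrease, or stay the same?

K depends on temperature via the van 't Hoff relation. The forward reaction is exothermic, so raising T decreases K.

decreases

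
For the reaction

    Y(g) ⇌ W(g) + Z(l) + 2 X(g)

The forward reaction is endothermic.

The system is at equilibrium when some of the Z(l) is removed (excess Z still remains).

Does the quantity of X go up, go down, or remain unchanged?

Z is a pure liquid; its activity is 1 regardless of amount, so Q is unaffected — no shift from this change.
No net shift occurs, so the amount of X is unchanged.

unchanged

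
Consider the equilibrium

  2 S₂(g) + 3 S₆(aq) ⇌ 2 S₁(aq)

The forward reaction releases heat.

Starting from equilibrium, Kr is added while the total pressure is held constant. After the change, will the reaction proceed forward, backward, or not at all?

left

Adding inert gas at constant total pressure expands the volume and lowers every reacting partial pressure. With Δn_gas = 0 − 2 = -2, Q moves away from K toward the side with fewer gas moles, so the system shifts toward the side with more gas moles — to the left.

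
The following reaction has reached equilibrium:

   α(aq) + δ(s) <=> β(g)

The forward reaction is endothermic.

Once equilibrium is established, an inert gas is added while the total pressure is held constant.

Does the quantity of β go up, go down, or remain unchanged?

Adding inert gas at constant total pressure expands the volume and lowers every reacting partial pressure. With Δn_gas = 1 − 0 = +1, Q moves away from K toward the side with fewer gas moles, so the system shifts toward the side with more gas moles — to the right.
The net shift is to the right. β is a product, so its amount increases.

increases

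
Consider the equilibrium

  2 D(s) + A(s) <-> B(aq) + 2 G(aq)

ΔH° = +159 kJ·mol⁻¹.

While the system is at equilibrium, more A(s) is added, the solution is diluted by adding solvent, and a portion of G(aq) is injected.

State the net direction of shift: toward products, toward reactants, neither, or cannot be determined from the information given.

A is a pure solid; its activity is 1 regardless of amount, so Q is unaffected — no shift from this change.
Dilution lowers every aqueous concentration by the same factor. Δn_aq = 3 − 0 = +3, so the system shifts toward the side with more dissolved moles — to the right.
Adding G (aq), a product, drives the reaction to the left.
The individual effects push in opposite directions; without quantitative information the net direction cannot be determined.

cannot be determined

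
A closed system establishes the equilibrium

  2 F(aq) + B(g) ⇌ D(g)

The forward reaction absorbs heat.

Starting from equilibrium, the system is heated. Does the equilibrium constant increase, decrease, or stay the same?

K depends on temperature via the van 't Hoff relation. The forward reaction is endothermic, so raising T increases K.

increases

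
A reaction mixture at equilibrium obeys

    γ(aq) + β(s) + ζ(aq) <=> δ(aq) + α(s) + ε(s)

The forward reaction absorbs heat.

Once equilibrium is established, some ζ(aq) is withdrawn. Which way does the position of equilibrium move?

Removing ζ (aq), a reactant, drives the reaction to the left.

left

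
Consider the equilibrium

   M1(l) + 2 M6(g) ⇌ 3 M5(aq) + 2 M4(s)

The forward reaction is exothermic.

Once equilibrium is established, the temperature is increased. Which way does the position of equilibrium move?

left

The forward reaction is exothermic. Raising T favours the endothermic direction — shift to the left.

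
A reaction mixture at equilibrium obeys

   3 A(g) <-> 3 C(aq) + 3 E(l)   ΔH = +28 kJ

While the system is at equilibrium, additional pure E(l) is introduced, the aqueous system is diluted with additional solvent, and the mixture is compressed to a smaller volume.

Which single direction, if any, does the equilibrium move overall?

right

E is a pure liquid; its activity is 1 regardless of amount, so Q is unaffected — no shift from this change.
Dilution lowers every aqueous concentration by the same factor. Δn_aq = 3 − 0 = +3, so the system shifts toward the side with more dissolved moles — to the right.
Gas moles: reactants 3, products 0 (Δn_gas = -3). Compression shifts the system toward the side with fewer moles of gas — to the right.
Only the nonzero effect(s) matter; the net shift is to the right.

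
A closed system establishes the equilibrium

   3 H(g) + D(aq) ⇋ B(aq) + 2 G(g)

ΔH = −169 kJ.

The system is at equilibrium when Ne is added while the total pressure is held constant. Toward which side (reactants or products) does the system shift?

left

Adding inert gas at constant total pressure expands the volume and lowers every reacting partial pressure. With Δn_gas = 2 − 3 = -1, Q moves away from K toward the side with fewer gas moles, so the system shifts toward the side with more gas moles — to the left.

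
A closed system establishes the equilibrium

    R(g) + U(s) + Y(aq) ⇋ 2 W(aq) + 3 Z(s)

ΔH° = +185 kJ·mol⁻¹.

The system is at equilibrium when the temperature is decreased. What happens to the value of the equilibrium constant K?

K depends on temperature via the van 't Hoff relation. The forward reaction is endothermic, so lowering T decreases K.

decreases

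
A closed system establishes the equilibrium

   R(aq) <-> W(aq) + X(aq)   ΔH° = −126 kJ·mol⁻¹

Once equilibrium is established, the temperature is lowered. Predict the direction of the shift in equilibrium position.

right

The forward reaction is exothermic. Lowering T favours the exothermic direction — shift to the right.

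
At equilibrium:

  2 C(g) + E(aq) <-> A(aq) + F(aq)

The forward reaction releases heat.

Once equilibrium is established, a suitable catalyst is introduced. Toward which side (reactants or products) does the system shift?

A catalyst speeds both forward and reverse rates equally; it changes neither Q nor K — no shift from this change.

no shift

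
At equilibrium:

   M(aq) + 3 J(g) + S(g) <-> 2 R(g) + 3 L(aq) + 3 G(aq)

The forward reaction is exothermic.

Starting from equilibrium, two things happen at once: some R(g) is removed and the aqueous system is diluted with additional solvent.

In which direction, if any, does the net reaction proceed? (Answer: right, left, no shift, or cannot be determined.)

right

Removing R (g), a product, drives the reaction to the right.
Dilution lowers every aqueous concentration by the same factor. Δn_aq = 6 − 1 = +5, so the system shifts toward the side with more dissolved moles — to the right.
All effects act in the same direction — net shift to the right.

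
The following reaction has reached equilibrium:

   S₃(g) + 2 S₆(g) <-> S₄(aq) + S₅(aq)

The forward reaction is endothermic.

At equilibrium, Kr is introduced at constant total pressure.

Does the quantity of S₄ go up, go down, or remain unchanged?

decreases

Adding inert gas at constant total pressure expands the volume and lowers every reacting partial pressure. With Δn_gas = 0 − 3 = -3, Q moves away from K toward the side with fewer gas moles, so the system shifts toward the side with more gas moles — to the left.
The net shift is to the left. S₄ is a product, so its amount decreases.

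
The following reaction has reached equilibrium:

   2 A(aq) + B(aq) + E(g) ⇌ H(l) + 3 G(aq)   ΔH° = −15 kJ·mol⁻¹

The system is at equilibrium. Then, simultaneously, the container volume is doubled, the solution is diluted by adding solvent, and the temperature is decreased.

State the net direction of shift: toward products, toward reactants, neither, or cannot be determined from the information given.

Gas moles: reactants 1, products 0 (Δn_gas = -1). Expansion shifts the system toward the side with more moles of gas — to the left.
Dilution scales every aqueous concentration by the same factor. Δn_aq = 3 − 3 = 0, so Q is unchanged — no shift.
The forward reaction is exothermic. Lowering T favours the exothermic direction — shift to the right.
The individual effects push in opposite directions; without quantitative information the net direction cannot be determined.

cannot be determined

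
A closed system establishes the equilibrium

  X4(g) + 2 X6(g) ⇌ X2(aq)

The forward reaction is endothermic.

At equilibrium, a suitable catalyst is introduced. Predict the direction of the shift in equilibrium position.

no shift

A catalyst speeds both forward and reverse rates equally; it changes neither Q nor K — no shift from this change.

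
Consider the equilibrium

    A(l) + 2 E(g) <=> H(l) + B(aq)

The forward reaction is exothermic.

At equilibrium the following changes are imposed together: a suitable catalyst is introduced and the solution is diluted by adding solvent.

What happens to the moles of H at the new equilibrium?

increases

A catalyst speeds both forward and reverse rates equally; it changes neither Q nor K — no shift from this change.
Dilution lowers every aqueous concentration by the same factor. Δn_aq = 1 − 0 = +1, so the system shifts toward the side with more dissolved moles — to the right.
The net shift is to the right. H is a product, so its amount increases.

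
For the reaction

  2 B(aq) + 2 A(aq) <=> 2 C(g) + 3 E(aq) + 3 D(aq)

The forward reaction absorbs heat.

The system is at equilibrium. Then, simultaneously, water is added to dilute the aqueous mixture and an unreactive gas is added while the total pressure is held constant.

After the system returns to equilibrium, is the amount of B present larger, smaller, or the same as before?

decreases

Dilution lowers every aqueous concentration by the same factor. Δn_aq = 6 − 4 = +2, so the system shifts toward the side with more dissolved moles — to the right.
Adding inert gas at constant total pressure expands the volume and lowers every reacting partial pressure. With Δn_gas = 2 − 0 = +2, Q moves away from K toward the side with fewer gas moles, so the system shifts toward the side with more gas moles — to the right.
The net shift is to the right. B is a reactant, so its amount decreases.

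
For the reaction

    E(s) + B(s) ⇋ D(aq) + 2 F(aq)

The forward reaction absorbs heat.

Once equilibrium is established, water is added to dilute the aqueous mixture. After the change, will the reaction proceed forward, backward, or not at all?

Dilution lowers every aqueous concentration by the same factor. Δn_aq = 3 − 0 = +3, so the system shifts toward the side with more dissolved moles — to the right.

right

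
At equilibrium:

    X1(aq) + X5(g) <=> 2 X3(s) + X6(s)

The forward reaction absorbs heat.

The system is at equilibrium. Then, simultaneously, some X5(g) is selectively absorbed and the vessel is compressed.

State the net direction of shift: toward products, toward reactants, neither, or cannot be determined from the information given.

Removing X5 (g), a reactant, drives the reaction to the left.
Gas moles: reactants 1, products 0 (Δn_gas = -1). Compression shifts the system toward the side with fewer moles of gas — to the right.
The individual effects push in opposite directions; without quantitative information the net direction cannot be determined.

cannot be determined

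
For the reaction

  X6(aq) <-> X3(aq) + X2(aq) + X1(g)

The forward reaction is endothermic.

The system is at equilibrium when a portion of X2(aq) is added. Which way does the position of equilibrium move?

left

Adding X2 (aq), a product, drives the reaction to the left.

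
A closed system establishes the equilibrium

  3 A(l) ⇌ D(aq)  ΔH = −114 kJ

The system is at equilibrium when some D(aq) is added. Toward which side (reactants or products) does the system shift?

Adding D (aq), a product, drives the reaction to the left.

left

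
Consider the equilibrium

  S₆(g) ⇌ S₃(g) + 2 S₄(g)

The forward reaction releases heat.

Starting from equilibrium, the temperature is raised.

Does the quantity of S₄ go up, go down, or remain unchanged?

decreases

The forward reaction is exothermic. Raising T favours the endothermic direction — shift to the left.
The net shift is to the left. S₄ is a product, so its amount decreases.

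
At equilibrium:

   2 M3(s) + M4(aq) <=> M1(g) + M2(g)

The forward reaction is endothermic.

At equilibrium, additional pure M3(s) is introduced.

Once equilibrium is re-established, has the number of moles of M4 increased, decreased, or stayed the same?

unchanged

M3 is a pure solid; its activity is 1 regardless of amount, so Q is unaffected — no shift from this change.
No net shift occurs, so the amount of M4 is unchanged.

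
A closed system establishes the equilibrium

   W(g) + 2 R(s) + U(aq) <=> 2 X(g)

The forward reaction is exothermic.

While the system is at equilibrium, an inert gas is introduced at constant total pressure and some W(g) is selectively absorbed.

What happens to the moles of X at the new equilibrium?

cannot be determined

Adding inert gas at constant total pressure expands the volume and lowers every reacting partial pressure. With Δn_gas = 2 − 1 = +1, Q moves away from K toward the side with fewer gas moles, so the system shifts toward the side with more gas moles — to the right.
Removing W (g), a reactant, drives the reaction to the left.
The two effects oppose each other, so the net shift — and hence the change in X — cannot be determined from the given information.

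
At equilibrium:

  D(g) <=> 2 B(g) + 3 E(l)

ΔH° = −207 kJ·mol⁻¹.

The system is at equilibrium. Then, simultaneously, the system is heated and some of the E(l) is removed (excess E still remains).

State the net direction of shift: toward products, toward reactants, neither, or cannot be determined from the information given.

left

The forward reaction is exothermic. Raising T favours the endothermic direction — shift to the left.
E is a pure liquid; its activity is 1 regardless of amount, so Q is unaffected — no shift from this change.
Only the nonzero effect(s) matter; the net shift is to the left.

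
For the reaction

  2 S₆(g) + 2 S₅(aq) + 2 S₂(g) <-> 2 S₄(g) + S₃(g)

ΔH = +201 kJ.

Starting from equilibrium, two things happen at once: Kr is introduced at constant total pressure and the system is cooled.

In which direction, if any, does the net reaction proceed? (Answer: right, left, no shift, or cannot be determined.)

left

Adding inert gas at constant total pressure expands the volume and lowers every reacting partial pressure. With Δn_gas = 3 − 4 = -1, Q moves away from K toward the side with fewer gas moles, so the system shifts toward the side with more gas moles — to the left.
The forward reaction is endothermic. Lowering T favours the exothermic direction — shift to the left.
All effects act in the same direction — net shift to the left.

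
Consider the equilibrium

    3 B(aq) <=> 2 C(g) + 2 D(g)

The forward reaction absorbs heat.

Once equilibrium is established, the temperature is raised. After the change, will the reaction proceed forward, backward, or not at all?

right

The forward reaction is endothermic. Raising T favours the endothermic direction — shift to the right.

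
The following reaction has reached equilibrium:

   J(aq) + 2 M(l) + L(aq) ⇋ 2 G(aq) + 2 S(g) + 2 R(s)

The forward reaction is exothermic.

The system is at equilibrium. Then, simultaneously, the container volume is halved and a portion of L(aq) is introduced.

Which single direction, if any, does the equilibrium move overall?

Gas moles: reactants 0, products 2 (Δn_gas = +2). Compression shifts the system toward the side with fewer moles of gas — to the left.
Adding L (aq), a reactant, drives the reaction to the right.
The individual effects push in opposite directions; without quantitative information the net direction cannot be determined.

cannot be determined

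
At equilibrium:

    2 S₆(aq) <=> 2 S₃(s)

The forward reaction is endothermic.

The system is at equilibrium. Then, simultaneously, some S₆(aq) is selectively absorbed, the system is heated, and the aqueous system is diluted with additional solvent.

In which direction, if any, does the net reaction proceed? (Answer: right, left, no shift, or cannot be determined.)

Removing S₆ (aq), a reactant, drives the reaction to the left.
The forward reaction is endothermic. Raising T favours the endothermic direction — shift to the right.
Dilution lowers every aqueous concentration by the same factor. Δn_aq = 0 − 2 = -2, so the system shifts toward the side with more dissolved moles — to the left.
The individual effects push in opposite directions; without quantitative information the net direction cannot be determined.

cannot be determined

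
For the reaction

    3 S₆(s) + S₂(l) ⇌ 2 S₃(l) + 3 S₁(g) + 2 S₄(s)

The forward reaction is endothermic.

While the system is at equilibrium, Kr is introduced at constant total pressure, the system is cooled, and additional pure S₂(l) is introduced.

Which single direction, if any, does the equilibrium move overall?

Adding inert gas at constant total pressure expands the volume and lowers every reacting partial pressure. With Δn_gas = 3 − 0 = +3, Q moves away from K toward the side with fewer gas moles, so the system shifts toward the side with more gas moles — to the right.
The forward reaction is endothermic. Lowering T favours the exothermic direction — shift to the left.
S₂ is a pure liquid; its activity is 1 regardless of amount, so Q is unaffected — no shift from this change.
The individual effects push in opposite directions; without quantitative information the net direction cannot be determined.

cannot be determined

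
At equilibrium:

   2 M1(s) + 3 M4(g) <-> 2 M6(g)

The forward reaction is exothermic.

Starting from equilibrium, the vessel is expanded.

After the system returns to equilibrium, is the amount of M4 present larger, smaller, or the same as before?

increases

Gas moles: reactants 3, products 2 (Δn_gas = -1). Expansion shifts the system toward the side with more moles of gas — to the left.
The net shift is to the left. M4 is a reactant, so its amount increases.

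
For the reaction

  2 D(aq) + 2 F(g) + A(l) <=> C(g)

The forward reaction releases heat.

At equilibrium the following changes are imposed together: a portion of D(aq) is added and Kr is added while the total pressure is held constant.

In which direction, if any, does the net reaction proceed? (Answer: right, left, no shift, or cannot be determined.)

cannot be determined

Adding D (aq), a reactant, drives the reaction to the right.
Adding inert gas at constant total pressure expands the volume and lowers every reacting partial pressure. With Δn_gas = 1 − 2 = -1, Q moves away from K toward the side with fewer gas moles, so the system shifts toward the side with more gas moles — to the left.
The individual effects push in opposite directions; without quantitative information the net direction cannot be determined.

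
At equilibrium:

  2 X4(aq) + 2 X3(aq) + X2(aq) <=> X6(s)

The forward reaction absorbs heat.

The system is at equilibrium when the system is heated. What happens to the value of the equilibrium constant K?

increases

K depends on temperature via the van 't Hoff relation. The forward reaction is endothermic, so raising T increases K.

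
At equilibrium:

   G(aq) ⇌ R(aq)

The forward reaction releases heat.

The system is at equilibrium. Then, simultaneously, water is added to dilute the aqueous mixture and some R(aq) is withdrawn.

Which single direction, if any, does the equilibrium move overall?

Dilution scales every aqueous concentration by the same factor. Δn_aq = 1 − 1 = 0, so Q is unchanged — no shift.
Removing R (aq), a product, drives the reaction to the right.
Only the nonzero effect(s) matter; the net shift is to the right.

right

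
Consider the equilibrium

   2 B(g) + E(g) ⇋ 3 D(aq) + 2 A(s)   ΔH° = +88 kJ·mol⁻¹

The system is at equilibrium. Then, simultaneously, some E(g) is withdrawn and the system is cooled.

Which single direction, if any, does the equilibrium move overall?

left

Removing E (g), a reactant, drives the reaction to the left.
The forward reaction is endothermic. Lowering T favours the exothermic direction — shift to the left.
All effects act in the same direction — net shift to the left.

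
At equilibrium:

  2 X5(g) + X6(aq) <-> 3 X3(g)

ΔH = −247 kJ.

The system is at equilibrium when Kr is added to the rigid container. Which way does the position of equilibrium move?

At constant volume, adding an inert gas leaves every reacting species' partial pressure unchanged, so Q is unchanged — no shift from this change.

no shift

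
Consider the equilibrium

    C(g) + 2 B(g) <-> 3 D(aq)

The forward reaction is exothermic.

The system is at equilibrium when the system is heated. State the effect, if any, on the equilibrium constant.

decreases

K depends on temperature via the van 't Hoff relation. The forward reaction is exothermic, so raising T decreases K.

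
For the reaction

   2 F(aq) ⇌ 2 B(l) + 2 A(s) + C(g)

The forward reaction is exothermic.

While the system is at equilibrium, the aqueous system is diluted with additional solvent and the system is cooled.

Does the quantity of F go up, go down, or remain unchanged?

cannot be determined

Dilution lowers every aqueous concentration by the same factor. Δn_aq = 0 − 2 = -2, so the system shifts toward the side with more dissolved moles — to the left.
The forward reaction is exothermic. Lowering T favours the exothermic direction — shift to the right.
The two effects oppose each other, so the net shift — and hence the change in F — cannot be determined from the given information.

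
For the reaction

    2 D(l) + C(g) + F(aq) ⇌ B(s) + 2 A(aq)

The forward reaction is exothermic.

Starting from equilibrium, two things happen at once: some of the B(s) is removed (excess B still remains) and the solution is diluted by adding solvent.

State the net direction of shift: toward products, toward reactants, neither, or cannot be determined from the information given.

right

B is a pure solid; its activity is 1 regardless of amount, so Q is unaffected — no shift from this change.
Dilution lowers every aqueous concentration by the same factor. Δn_aq = 2 − 1 = +1, so the system shifts toward the side with more dissolved moles — to the right.
Only the nonzero effect(s) matter; the net shift is to the right.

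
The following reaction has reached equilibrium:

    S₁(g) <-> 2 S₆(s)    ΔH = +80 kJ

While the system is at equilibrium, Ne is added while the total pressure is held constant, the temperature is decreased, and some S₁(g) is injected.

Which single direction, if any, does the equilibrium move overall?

cannot be determined

Adding inert gas at constant total pressure expands the volume and lowers every reacting partial pressure. With Δn_gas = 0 − 1 = -1, Q moves away from K toward the side with fewer gas moles, so the system shifts toward the side with more gas moles — to the left.
The forward reaction is endothermic. Lowering T favours the exothermic direction — shift to the left.
Adding S₁ (g), a reactant, drives the reaction to the right.
The individual effects push in opposite directions; without quantitative information the net direction cannot be determined.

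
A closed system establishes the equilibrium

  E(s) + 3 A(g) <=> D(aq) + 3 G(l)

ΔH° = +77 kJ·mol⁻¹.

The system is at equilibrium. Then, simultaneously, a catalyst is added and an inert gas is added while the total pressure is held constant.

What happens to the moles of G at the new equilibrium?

A catalyst speeds both forward and reverse rates equally; it changes neither Q nor K — no shift from this change.
Adding inert gas at constant total pressure expands the volume and lowers every reacting partial pressure. With Δn_gas = 0 − 3 = -3, Q moves away from K toward the side with fewer gas moles, so the system shifts toward the side with more gas moles — to the left.
The net shift is to the left. G is a product, so its amount decreases.

decreases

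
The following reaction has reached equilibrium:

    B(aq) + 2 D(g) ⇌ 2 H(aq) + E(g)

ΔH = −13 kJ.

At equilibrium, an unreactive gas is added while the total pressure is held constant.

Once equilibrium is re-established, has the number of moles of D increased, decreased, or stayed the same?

increases

Adding inert gas at constant total pressure expands the volume and lowers every reacting partial pressure. With Δn_gas = 1 − 2 = -1, Q moves away from K toward the side with fewer gas moles, so the system shifts toward the side with more gas moles — to the left.
The net shift is to the left. D is a reactant, so its amount increases.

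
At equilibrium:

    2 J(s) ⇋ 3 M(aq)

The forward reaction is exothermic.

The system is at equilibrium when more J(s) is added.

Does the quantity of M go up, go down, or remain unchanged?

unchanged

J is a pure solid; its activity is 1 regardless of amount, so Q is unaffected — no shift from this change.
No net shift occurs, so the amount of M is unchanged.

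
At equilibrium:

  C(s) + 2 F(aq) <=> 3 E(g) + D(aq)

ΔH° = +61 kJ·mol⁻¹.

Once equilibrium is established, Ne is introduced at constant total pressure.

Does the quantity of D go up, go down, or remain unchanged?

increases

Adding inert gas at constant total pressure expands the volume and lowers every reacting partial pressure. With Δn_gas = 3 − 0 = +3, Q moves away from K toward the side with fewer gas moles, so the system shifts toward the side with more gas moles — to the right.
The net shift is to the right. D is a product, so its amount increases.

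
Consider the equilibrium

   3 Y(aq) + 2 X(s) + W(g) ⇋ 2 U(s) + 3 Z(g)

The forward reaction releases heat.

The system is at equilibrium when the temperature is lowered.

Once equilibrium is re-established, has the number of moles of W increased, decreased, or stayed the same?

The forward reaction is exothermic. Lowering T favours the exothermic direction — shift to the right.
The net shift is to the right. W is a reactant, so its amount decreases.

decreases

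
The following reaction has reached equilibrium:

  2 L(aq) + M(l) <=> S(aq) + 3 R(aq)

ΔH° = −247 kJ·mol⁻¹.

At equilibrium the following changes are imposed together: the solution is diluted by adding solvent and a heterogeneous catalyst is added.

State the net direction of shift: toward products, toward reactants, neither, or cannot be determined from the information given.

Dilution lowers every aqueous concentration by the same factor. Δn_aq = 4 − 2 = +2, so the system shifts toward the side with more dissolved moles — to the right.
A catalyst speeds both forward and reverse rates equally; it changes neither Q nor K — no shift from this change.
Only the nonzero effect(s) matter; the net shift is to the right.

right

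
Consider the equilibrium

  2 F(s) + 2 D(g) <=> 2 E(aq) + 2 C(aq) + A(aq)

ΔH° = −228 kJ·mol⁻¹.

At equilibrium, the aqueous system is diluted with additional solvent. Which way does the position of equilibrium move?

right

Dilution lowers every aqueous concentration by the same factor. Δn_aq = 5 − 0 = +5, so the system shifts toward the side with more dissolved moles — to the right.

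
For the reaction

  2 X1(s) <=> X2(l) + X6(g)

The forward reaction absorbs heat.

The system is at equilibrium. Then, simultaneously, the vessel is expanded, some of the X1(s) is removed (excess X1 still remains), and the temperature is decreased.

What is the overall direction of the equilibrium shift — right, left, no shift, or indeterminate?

cannot be determined

Gas moles: reactants 0, products 1 (Δn_gas = +1). Expansion shifts the system toward the side with more moles of gas — to the right.
X1 is a pure solid; its activity is 1 regardless of amount, so Q is unaffected — no shift from this change.
The forward reaction is endothermic. Lowering T favours the exothermic direction — shift to the left.
The individual effects push in opposite directions; without quantitative information the net direction cannot be determined.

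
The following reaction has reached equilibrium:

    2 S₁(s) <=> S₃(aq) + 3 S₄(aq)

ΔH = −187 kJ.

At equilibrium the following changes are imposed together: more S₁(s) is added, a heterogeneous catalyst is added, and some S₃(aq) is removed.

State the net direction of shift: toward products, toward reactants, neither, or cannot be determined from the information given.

right

S₁ is a pure solid; its activity is 1 regardless of amount, so Q is unaffected — no shift from this change.
A catalyst speeds both forward and reverse rates equally; it changes neither Q nor K — no shift from this change.
Removing S₃ (aq), a product, drives the reaction to the right.
Only the nonzero effect(s) matter; the net shift is to the right.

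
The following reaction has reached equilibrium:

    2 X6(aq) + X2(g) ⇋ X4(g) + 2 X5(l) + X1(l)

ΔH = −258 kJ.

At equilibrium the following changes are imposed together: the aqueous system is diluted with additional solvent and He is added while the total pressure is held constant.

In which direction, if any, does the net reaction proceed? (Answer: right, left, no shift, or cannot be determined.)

Dilution lowers every aqueous concentration by the same factor. Δn_aq = 0 − 2 = -2, so the system shifts toward the side with more dissolved moles — to the left.
Adding inert gas at constant total pressure expands the volume, scaling every reacting partial pressure by the same factor. Δn_gas = 1 − 1 = 0, so Q is unchanged — no shift.
Only the nonzero effect(s) matter; the net shift is to the left.

left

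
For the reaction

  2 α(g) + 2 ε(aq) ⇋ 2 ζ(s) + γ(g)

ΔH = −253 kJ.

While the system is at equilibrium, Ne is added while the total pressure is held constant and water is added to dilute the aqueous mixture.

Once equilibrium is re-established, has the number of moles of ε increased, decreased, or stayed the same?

Adding inert gas at constant total pressure expands the volume and lowers every reacting partial pressure. With Δn_gas = 1 − 2 = -1, Q moves away from K toward the side with fewer gas moles, so the system shifts toward the side with more gas moles — to the left.
Dilution lowers every aqueous concentration by the same factor. Δn_aq = 0 − 2 = -2, so the system shifts toward the side with more dissolved moles — to the left.
The net shift is to the left. ε is a reactant, so its amount increases.

increases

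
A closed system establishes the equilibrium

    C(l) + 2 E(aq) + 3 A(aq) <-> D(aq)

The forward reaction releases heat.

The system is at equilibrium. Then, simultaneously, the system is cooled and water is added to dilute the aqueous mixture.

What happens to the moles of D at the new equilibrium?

cannot be determined

The forward reaction is exothermic. Lowering T favours the exothermic direction — shift to the right.
Dilution lowers every aqueous concentration by the same factor. Δn_aq = 1 − 5 = -4, so the system shifts toward the side with more dissolved moles — to the left.
The two effects oppose each other, so the net shift — and hence the change in D — cannot be determined from the given information.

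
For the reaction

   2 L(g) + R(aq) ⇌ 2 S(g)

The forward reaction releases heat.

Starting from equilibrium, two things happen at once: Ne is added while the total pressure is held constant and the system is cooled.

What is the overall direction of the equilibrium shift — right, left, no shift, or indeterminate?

right

Adding inert gas at constant total pressure expands the volume, scaling every reacting partial pressure by the same factor. Δn_gas = 2 − 2 = 0, so Q is unchanged — no shift.
The forward reaction is exothermic. Lowering T favours the exothermic direction — shift to the right.
Only the nonzero effect(s) matter; the net shift is to the right.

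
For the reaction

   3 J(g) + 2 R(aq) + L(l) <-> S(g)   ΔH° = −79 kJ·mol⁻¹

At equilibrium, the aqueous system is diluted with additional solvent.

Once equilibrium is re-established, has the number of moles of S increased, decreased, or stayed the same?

Dilution lowers every aqueous concentration by the same factor. Δn_aq = 0 − 2 = -2, so the system shifts toward the side with more dissolved moles — to the left.
The net shift is to the left. S is a product, so its amount decreases.

decreases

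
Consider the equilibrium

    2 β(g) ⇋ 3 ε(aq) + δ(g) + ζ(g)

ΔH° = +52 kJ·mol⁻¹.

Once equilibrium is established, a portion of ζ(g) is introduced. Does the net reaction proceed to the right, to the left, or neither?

left

Adding ζ (g), a product, drives the reaction to the left.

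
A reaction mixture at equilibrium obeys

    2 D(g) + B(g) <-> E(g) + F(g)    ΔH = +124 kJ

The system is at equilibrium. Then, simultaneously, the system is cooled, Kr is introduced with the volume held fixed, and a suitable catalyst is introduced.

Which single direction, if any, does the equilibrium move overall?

The forward reaction is endothermic. Lowering T favours the exothermic direction — shift to the left.
At constant volume, adding an inert gas leaves every reacting species' partial pressure unchanged, so Q is unchanged — no shift from this change.
A catalyst speeds both forward and reverse rates equally; it changes neither Q nor K — no shift from this change.
Only the nonzero effect(s) matter; the net shift is to the left.

left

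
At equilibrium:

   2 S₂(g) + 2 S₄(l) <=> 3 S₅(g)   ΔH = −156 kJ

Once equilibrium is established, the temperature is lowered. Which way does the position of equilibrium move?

The forward reaction is exothermic. Lowering T favours the exothermic direction — shift to the right.

right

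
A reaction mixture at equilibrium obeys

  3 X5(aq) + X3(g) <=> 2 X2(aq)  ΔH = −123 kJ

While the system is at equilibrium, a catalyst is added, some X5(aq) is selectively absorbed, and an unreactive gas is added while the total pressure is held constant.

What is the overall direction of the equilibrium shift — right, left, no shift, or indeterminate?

A catalyst speeds both forward and reverse rates equally; it changes neither Q nor K — no shift from this change.
Removing X5 (aq), a reactant, drives the reaction to the left.
Adding inert gas at constant total pressure expands the volume and lowers every reacting partial pressure. With Δn_gas = 0 − 1 = -1, Q moves away from K toward the side with fewer gas moles, so the system shifts toward the side with more gas moles — to the left.
Only the nonzero effect(s) matter; the net shift is to the left.

left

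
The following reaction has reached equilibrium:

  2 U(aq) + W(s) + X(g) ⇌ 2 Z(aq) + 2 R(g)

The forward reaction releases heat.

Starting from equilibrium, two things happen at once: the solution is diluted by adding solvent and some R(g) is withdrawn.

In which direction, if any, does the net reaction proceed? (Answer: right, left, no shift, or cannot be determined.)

Dilution scales every aqueous concentration by the same factor. Δn_aq = 2 − 2 = 0, so Q is unchanged — no shift.
Removing R (g), a product, drives the reaction to the right.
Only the nonzero effect(s) matter; the net shift is to the right.

right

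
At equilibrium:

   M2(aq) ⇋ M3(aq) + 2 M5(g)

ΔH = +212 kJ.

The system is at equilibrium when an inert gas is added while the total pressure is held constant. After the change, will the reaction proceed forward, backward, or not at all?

Adding inert gas at constant total pressure expands the volume and lowers every reacting partial pressure. With Δn_gas = 2 − 0 = +2, Q moves away from K toward the side with fewer gas moles, so the system shifts toward the side with more gas moles — to the right.

right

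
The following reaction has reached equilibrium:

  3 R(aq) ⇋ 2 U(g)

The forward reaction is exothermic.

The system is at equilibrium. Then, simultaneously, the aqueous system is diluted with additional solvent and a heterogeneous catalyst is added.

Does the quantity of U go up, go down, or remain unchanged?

Dilution lowers every aqueous concentration by the same factor. Δn_aq = 0 − 3 = -3, so the system shifts toward the side with more dissolved moles — to the left.
A catalyst speeds both forward and reverse rates equally; it changes neither Q nor K — no shift from this change.
The net shift is to the left. U is a product, so its amount decreases.

decreases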